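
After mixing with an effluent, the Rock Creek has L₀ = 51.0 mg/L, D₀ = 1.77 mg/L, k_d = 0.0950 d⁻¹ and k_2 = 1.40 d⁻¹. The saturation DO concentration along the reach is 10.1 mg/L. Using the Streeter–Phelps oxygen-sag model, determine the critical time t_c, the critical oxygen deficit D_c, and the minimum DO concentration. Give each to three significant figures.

t_c = [1/(k_2−k_d)] ln[(k_2/k_d)(1 − D₀(k_2−k_d)/(k_d L₀))]
= [1/(1.40−0.0950)] ln[(1.40/0.0950)(1 − 1.77×1.305/(0.0950×51.0))]
= (1/1.305) ln[14.74 × 0.5233] = 0.7663 × ln(7.711) = 0.7663 × 2.043 = 1.565 d.
D_c = (k_d/k_2) L₀ e^(−k_d t_c) = (0.0950/1.40) × 51.0 × e^(−0.0950×1.565) = 0.06786 × 51.0 × 0.8618 = 2.983 mg/L.
Minimum DO = C_s − D_c = 10.1 − 2.983 = 7.117 mg/L.

t_c ≈ 1.57 d; D_c ≈ 2.98 mg/L; min DO ≈ 7.12 mg/L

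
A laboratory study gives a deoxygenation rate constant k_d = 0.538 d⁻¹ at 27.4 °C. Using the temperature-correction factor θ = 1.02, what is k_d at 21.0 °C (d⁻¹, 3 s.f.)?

k_d ≈ 0.474 d⁻¹

k_d(T₂) = k_d(T₁) · θ^(T₂−T₁) = 0.538 × 1.02^(21.0−27.4)
= 0.538 × 1.02^-6.40 = 0.538 × 0.8810 = 0.4740 d⁻¹.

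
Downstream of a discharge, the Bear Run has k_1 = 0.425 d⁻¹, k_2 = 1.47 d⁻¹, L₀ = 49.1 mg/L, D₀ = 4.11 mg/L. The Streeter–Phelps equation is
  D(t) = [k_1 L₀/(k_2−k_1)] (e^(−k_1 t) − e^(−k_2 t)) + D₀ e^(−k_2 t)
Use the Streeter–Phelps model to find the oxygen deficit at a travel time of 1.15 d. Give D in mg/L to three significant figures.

k_1 L₀/(k_2−k_1) = 0.425×49.1/(1.47−0.425) = 20.87/1.045 = 19.97 mg/L.
e^(−k_1 t) = e^(−0.425×1.150) = 0.6134; e^(−k_2 t) = e^(−1.47×1.150) = 0.1844.
D = 19.97 × (0.6134 − 0.1844) + 4.11 × 0.1844 = 8.566 + 0.7580 = 9.324 mg/L.

D ≈ 9.32 mg/L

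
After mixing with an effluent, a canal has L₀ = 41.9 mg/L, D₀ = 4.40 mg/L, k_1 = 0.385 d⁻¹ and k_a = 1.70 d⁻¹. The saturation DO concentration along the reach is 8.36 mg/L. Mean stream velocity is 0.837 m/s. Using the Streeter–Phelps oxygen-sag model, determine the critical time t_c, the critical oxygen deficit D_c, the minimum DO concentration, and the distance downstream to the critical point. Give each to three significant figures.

t_c ≈ 0.792 d; D_c ≈ 7.00 mg/L; min DO ≈ 1.36 mg/L; x_c ≈ 57.2 km

With k_a/k_1 = 4.416 and 1 − D₀(k_a−k_1)/(k_1 L₀) = 0.6413,
t_c = ln(4.416 × 0.6413) / (1.70 − 0.385) = ln(2.832) / 1.315 = 1.041/1.315 = 0.7916 d.
D_c = (k_1/k_a) L₀ e^(−k_1 t_c) = (0.385/1.70) × 41.9 × e^(−0.385×0.7916) = 0.2265 × 41.9 × 0.7373 = 6.996 mg/L.
Minimum DO = C_s − D_c = 8.36 − 6.996 = 1.364 mg/L.
x_c = v t_c = 0.837 m/s × 0.7916 d × 86400 s/d = 57240 m ≈ 57.2 km.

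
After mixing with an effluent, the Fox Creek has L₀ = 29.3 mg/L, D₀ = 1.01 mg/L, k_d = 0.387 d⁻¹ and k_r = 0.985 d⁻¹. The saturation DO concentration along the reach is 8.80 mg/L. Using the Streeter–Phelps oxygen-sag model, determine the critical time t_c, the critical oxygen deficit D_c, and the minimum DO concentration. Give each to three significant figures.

With k_r/k_d = 2.545 and 1 − D₀(k_r−k_d)/(k_d L₀) = 0.9467,
t_c = ln(2.545 × 0.9467) / (0.985 − 0.387) = ln(2.410) / 0.5980 = 0.8795/0.5980 = 1.471 d.
D_c = (k_d/k_r) L₀ e^(−k_d t_c) = (0.387/0.985) × 29.3 × e^(−0.387×1.471) = 0.3929 × 29.3 × 0.5660 = 6.516 mg/L.
Minimum DO = C_s − D_c = 8.80 − 6.516 = 2.284 mg/L.

t_c ≈ 1.47 d; D_c ≈ 6.52 mg/L; min DO ≈ 2.28 mg/L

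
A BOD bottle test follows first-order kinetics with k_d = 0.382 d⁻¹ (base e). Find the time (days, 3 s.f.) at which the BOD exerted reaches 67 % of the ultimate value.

t ≈ 2.90 d

y/L₀ = 1 − e^(−k_d t) = 0.67 ⇒ e^(−k_d t) = 0.330
t = −ln(0.330) / 0.382 = 1.109 / 0.382 = 2.902 d.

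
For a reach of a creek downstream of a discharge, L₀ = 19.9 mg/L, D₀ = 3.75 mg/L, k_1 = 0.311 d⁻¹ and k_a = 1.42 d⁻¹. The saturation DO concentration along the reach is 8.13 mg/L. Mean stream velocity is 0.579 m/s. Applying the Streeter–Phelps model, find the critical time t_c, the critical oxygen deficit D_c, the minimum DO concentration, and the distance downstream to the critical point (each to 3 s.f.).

At the critical point dD/dt = 0, so k_1 L₀ e^(−k_1 t) = k_a D. Substituting D(t) from the Streeter–Phelps equation and solving for t gives
t_c = ln[(k_a/k_1)(1 − D₀(k_a−k_1)/(k_1 L₀))] / (k_a−k_1).
Here k_a−k_1 = 1.109 d⁻¹ and 1 − D₀(k_a−k_1)/(k_1 L₀) = 1 − 3.75×1.109/(0.311×19.9) = 0.3280, so
t_c = ln(4.566 × 0.3280) / 1.109 = 0.4040 / 1.109 = 0.3643 d.
L(t_c) = L₀ e^(−k_1 t_c) = 19.9 × 0.8929 = 17.77 mg/L, and at the critical point k_a D_c = k_1 L, so D_c = (0.311/1.42) × 17.77 = 3.892 mg/L.
Minimum DO = C_s − D_c = 8.13 − 3.892 = 4.238 mg/L.
x_c = v t_c = 0.579 m/s × 0.3643 d × 86400 s/d = 18220 m ≈ 18.2 km.

t_c ≈ 0.364 d; D_c ≈ 3.89 mg/L; min DO ≈ 4.24 mg/L; x_c ≈ 18.2 km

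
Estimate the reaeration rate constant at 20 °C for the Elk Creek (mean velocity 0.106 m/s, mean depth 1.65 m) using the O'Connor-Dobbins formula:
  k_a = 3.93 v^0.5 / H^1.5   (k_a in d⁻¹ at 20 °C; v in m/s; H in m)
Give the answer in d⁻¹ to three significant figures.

k_a = 3.93 × 0.106^0.5 / 1.65^1.5 = 3.93 × 0.3256 / 2.119 = 0.6037 d⁻¹.

k_a ≈ 0.604 d⁻¹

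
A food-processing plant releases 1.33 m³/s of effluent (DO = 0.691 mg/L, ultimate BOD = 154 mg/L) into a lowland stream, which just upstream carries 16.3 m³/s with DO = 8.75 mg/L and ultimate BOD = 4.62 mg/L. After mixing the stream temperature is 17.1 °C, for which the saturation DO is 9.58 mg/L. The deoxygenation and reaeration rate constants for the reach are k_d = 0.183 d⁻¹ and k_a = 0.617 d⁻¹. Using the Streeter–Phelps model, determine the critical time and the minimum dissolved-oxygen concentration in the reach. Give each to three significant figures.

Mixed DO = (16.3×8.75 + 1.33×0.691)/(16.3+1.33) = 143.5/17.63 = 8.142 mg/L.
Mixed L₀ = (16.3×4.62 + 1.33×154)/(17.63) = 280.1/17.63 = 15.89 mg/L.
Initial deficit D₀ = C_s − DO₀ = 9.58 − 8.142 = 1.438 mg/L.
t_c = (1/0.4340) ln[(0.617/0.183)(1 − 1.438×0.4340/(0.183×15.89))] = 2.304 × ln(2.648) = 2.244 d.
D_c = (0.183/0.617) × 15.89 × e^(−0.183×2.244) = 0.2966 × 15.89 × 0.6632 = 3.126 mg/L.
Minimum DO = 9.58 − 3.126 = 6.454 mg/L.

t_c ≈ 2.24 d; minimum DO ≈ 6.45 mg/L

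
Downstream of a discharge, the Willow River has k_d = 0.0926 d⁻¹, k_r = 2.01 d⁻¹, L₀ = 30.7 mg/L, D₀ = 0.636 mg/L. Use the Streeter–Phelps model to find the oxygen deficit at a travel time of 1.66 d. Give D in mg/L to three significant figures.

k_d L₀/(k_r−k_d) = 0.0926×30.7/(2.01−0.0926) = 2.843/1.917 = 1.483 mg/L.
e^(−k_d t) = e^(−0.0926×1.660) = 0.8575; e^(−k_r t) = e^(−2.01×1.660) = 0.03556.
D = 1.483 × (0.8575 − 0.03556) + 0.636 × 0.03556 = 1.219 + 0.02261 = 1.241 mg/L.

D ≈ 1.24 mg/L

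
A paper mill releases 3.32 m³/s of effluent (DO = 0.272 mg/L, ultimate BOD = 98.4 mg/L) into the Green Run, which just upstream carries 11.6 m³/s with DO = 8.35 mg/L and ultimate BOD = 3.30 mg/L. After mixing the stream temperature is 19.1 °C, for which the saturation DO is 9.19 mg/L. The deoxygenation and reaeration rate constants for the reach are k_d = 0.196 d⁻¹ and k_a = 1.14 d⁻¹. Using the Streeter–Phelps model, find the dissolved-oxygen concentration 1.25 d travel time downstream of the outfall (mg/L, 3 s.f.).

DO ≈ 5.80 mg/L

Mixed DO = (11.6×8.35 + 3.32×0.272)/(11.6+3.32) = 97.76/14.92 = 6.552 mg/L.
Mixed L₀ = (11.6×3.30 + 3.32×98.4)/(14.92) = 365.0/14.92 = 24.46 mg/L.
Initial deficit D₀ = C_s − DO₀ = 9.19 − 6.552 = 2.638 mg/L.
D(1.25) = [0.196×24.46/(1.14−0.196)](e^(−0.196×1.25) − e^(−1.14×1.25)) + 2.638 e^(−1.14×1.25)
= 5.079 × (0.7827 − 0.2405) + 2.638 × 0.2405 = 3.388 mg/L.
DO = 9.19 − 3.388 = 5.802 mg/L.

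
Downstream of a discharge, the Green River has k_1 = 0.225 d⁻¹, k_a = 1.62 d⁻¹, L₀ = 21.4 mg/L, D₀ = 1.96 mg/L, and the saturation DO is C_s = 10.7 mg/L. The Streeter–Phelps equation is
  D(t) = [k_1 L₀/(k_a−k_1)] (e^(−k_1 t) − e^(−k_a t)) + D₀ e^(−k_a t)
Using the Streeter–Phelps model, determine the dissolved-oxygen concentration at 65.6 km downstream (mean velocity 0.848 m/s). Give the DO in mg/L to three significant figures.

Travel time t = x/v = 65.6 km / (0.848 m/s) = 65600 m / 0.848 m/s = 77360 s = 0.8954 d.
k_1 L₀/(k_a−k_1) = 0.225×21.4/(1.62−0.225) = 4.815/1.395 = 3.452 mg/L.
e^(−k_1 t) = e^(−0.225×0.8954) = 0.8175; e^(−k_a t) = e^(−1.62×0.8954) = 0.2345.
D = 3.452 × (0.8175 − 0.2345) + 1.96 × 0.2345 = 2.013 + 0.4595 = 2.472 mg/L.
DO = C_s − D = 10.7 − 2.472 = 8.228 mg/L.

DO ≈ 8.23 mg/L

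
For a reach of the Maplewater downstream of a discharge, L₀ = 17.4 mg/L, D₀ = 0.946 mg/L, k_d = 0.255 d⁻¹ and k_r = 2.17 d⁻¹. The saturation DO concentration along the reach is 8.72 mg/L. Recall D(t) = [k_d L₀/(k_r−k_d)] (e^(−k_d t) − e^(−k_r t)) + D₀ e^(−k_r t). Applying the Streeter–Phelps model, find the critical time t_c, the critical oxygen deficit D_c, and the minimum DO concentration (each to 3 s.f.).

t_c ≈ 0.844 d; D_c ≈ 1.65 mg/L; min DO ≈ 7.07 mg/L

At the critical point dD/dt = 0, so k_d L₀ e^(−k_d t) = k_r D. Substituting D(t) from the Streeter–Phelps equation and solving for t gives
t_c = ln[(k_r/k_d)(1 − D₀(k_r−k_d)/(k_d L₀))] / (k_r−k_d).
Here k_r−k_d = 1.915 d⁻¹ and 1 − D₀(k_r−k_d)/(k_d L₀) = 1 − 0.946×1.915/(0.255×17.4) = 0.5917, so
t_c = ln(8.510 × 0.5917) / 1.915 = 1.616 / 1.915 = 0.8441 d.
D_c = (k_d/k_r) L₀ e^(−k_d t_c) = (0.255/2.17) × 17.4 × e^(−0.255×0.8441) = 0.1175 × 17.4 × 0.8063 = 1.649 mg/L.
Minimum DO = C_s − D_c = 8.72 − 1.649 = 7.071 mg/L.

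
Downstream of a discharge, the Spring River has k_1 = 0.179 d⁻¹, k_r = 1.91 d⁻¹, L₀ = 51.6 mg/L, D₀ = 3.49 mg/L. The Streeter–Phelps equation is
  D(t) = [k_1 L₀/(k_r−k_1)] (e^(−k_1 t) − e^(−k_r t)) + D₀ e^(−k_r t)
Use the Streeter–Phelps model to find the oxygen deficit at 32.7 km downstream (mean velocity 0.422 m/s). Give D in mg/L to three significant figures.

D ≈ 4.21 mg/L

Travel time t = x/v = 32.7 km / (0.422 m/s) = 32700 m / 0.422 m/s = 77490 s = 0.8969 d.
k_1 L₀/(k_r−k_1) = 0.179×51.6/(1.91−0.179) = 9.236/1.731 = 5.336 mg/L.
e^(−k_1 t) = e^(−0.179×0.8969) = 0.8517; e^(−k_r t) = e^(−1.91×0.8969) = 0.1803.
D = 5.336 × (0.8517 − 0.1803) + 3.49 × 0.1803 = 3.582 + 0.6293 = 4.212 mg/L.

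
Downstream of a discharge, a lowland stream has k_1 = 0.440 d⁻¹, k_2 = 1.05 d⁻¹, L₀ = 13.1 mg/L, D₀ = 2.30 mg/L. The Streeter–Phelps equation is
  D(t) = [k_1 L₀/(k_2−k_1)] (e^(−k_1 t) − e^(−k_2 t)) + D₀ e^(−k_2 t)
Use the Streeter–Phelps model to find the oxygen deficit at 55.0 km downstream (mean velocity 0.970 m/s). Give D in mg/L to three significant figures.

Travel time t = x/v = 55.0 km / (0.970 m/s) = 55000 m / 0.970 m/s = 56700 s = 0.6563 d.
k_1 L₀/(k_2−k_1) = 0.440×13.1/(1.05−0.440) = 5.764/0.6100 = 9.449 mg/L.
e^(−k_1 t) = e^(−0.440×0.6563) = 0.7492; e^(−k_2 t) = e^(−1.05×0.6563) = 0.5020.
D = 9.449 × (0.7492 − 0.5020) + 2.30 × 0.5020 = 2.335 + 1.155 = 3.490 mg/L.

D ≈ 3.49 mg/L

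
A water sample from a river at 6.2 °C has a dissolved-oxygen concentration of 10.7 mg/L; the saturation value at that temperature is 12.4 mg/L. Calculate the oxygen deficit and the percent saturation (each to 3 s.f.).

D = C_s − C = 12.4 − 10.7 = 1.70 mg/L.
% saturation = 10.7/12.4 × 100 = 86.3 %.

D ≈ 1.70 mg/L; 86.3 % saturation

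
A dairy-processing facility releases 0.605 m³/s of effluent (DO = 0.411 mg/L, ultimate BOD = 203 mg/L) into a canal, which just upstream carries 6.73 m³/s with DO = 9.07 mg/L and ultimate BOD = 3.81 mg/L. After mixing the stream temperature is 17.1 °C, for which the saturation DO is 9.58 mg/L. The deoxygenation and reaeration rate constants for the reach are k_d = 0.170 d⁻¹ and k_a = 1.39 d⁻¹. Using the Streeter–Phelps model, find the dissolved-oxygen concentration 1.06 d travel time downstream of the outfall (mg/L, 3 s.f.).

DO ≈ 7.59 mg/L

Mixed DO = (6.73×9.07 + 0.605×0.411)/(6.73+0.605) = 61.29/7.335 = 8.356 mg/L.
Mixed L₀ = (6.73×3.81 + 0.605×203)/(7.335) = 148.5/7.335 = 20.24 mg/L.
Initial deficit D₀ = C_s − DO₀ = 9.58 − 8.356 = 1.224 mg/L.
D(1.06) = [0.170×20.24/(1.39−0.170)](e^(−0.170×1.06) − e^(−1.39×1.06)) + 1.224 e^(−1.39×1.06)
= 2.820 × (0.8351 − 0.2291) + 1.224 × 0.2291 = 1.989 mg/L.
DO = 9.58 − 1.989 = 7.591 mg/L.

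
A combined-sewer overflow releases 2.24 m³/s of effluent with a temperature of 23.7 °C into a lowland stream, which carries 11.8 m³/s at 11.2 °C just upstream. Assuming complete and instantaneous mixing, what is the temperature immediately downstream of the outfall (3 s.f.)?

13.2 °C

Flow-weighted mixing: C = (Q_r C_r + Q_w C_w)/(Q_r + Q_w)
= (11.8×11.2 + 2.24×23.7)/(11.8 + 2.24) = 185.2/14.04 = 13.19 °C.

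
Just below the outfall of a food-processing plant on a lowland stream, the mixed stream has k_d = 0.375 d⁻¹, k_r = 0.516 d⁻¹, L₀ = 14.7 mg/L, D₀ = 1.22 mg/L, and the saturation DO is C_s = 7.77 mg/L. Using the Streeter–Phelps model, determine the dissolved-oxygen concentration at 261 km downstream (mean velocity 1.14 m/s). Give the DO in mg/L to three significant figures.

Travel time t = x/v = 261 km / (1.14 m/s) = 261000 m / 1.14 m/s = 228900 s = 2.650 d.
k_d L₀/(k_r−k_d) = 0.375×14.7/(0.516−0.375) = 5.512/0.1410 = 39.10 mg/L.
e^(−k_d t) = e^(−0.375×2.650) = 0.3702; e^(−k_r t) = e^(−0.516×2.650) = 0.2548.
D = 39.10 × (0.3702 − 0.2548) + 1.22 × 0.2548 = 4.512 + 0.3108 = 4.823 mg/L.
DO = C_s − D = 7.77 − 4.823 = 2.947 mg/L.

DO ≈ 2.95 mg/L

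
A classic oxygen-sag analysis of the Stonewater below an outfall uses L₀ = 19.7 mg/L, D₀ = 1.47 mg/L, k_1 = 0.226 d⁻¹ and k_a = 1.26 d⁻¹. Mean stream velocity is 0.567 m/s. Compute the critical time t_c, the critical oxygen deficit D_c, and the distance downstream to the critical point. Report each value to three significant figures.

With k_a/k_1 = 5.575 and 1 − D₀(k_a−k_1)/(k_1 L₀) = 0.6586,
t_c = ln(5.575 × 0.6586) / (1.26 − 0.226) = ln(3.672) / 1.034 = 1.301/1.034 = 1.258 d.
D_c = (k_1/k_a) L₀ e^(−k_1 t_c) = (0.226/1.26) × 19.7 × e^(−0.226×1.258) = 0.1794 × 19.7 × 0.7525 = 2.659 mg/L.
x_c = v t_c = 0.567 m/s × 1.258 d × 86400 s/d = 61620 m ≈ 61.6 km.

t_c ≈ 1.26 d; D_c ≈ 2.66 mg/L; x_c ≈ 61.6 km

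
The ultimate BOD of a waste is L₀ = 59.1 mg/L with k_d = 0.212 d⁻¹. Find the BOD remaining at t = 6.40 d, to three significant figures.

L_t = L₀ e^(−k_d t) = 59.1 × e^(−0.212×6.40) = 59.1 × 0.2575 = 15.22 mg/L.

L ≈ 15.2 mg/L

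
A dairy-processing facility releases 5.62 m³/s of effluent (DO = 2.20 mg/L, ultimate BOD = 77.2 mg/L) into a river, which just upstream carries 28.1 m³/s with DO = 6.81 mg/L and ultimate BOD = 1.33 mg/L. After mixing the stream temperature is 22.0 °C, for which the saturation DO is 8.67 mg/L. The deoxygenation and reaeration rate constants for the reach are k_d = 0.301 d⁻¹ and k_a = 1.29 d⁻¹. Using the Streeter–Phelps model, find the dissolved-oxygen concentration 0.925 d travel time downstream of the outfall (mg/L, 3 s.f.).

Mixed DO = (28.1×6.81 + 5.62×2.20)/(28.1+5.62) = 203.7/33.72 = 6.042 mg/L.
Mixed L₀ = (28.1×1.33 + 5.62×77.2)/(33.72) = 471.2/33.72 = 13.98 mg/L.
Initial deficit D₀ = C_s − DO₀ = 8.67 − 6.042 = 2.628 mg/L.
D(0.925) = [0.301×13.98/(1.29−0.301)](e^(−0.301×0.925) − e^(−1.29×0.925)) + 2.628 e^(−1.29×0.925)
= 4.253 × (0.7570 − 0.3032) + 2.628 × 0.3032 = 2.727 mg/L.
DO = 8.67 − 2.727 = 5.943 mg/L.

DO ≈ 5.94 mg/L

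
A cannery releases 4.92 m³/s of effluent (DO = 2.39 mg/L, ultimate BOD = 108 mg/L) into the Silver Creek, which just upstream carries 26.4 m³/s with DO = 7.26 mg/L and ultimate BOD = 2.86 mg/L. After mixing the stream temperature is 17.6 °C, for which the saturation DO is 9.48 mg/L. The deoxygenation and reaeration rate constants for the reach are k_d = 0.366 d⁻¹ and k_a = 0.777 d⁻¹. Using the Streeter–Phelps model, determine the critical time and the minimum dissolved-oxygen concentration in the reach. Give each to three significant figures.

Mixed DO = (26.4×7.26 + 4.92×2.39)/(26.4+4.92) = 203.4/31.32 = 6.495 mg/L.
Mixed L₀ = (26.4×2.86 + 4.92×108)/(31.32) = 606.9/31.32 = 19.38 mg/L.
Initial deficit D₀ = C_s − DO₀ = 9.48 − 6.495 = 2.985 mg/L.
t_c = (1/0.4110) ln[(0.777/0.366)(1 − 2.985×0.4110/(0.366×19.38))] = 2.433 × ln(1.756) = 1.369 d.
D_c = (0.366/0.777) × 19.38 × e^(−0.366×1.369) = 0.4710 × 19.38 × 0.6058 = 5.529 mg/L.
Minimum DO = 9.48 − 5.529 = 3.951 mg/L.

t_c ≈ 1.37 d; minimum DO ≈ 3.95 mg/L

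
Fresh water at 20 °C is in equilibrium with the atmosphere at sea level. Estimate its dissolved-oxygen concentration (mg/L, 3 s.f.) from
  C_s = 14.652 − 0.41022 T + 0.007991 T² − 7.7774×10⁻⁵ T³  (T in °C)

C_s ≈ 9.02 mg/L

C_s = 14.652 − 0.41022×20 + 0.007991×20² − 7.7774×10⁻⁵×20³ = 9.022 mg/L.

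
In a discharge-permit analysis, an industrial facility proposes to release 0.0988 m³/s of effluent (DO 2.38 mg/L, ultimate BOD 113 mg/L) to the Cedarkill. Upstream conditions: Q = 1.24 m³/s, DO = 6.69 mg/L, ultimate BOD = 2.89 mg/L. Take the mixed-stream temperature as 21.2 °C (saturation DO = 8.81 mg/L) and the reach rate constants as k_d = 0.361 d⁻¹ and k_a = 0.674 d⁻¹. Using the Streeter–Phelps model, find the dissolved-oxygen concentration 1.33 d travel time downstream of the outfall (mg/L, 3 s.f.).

DO ≈ 5.14 mg/L

Mixed DO = (1.24×6.69 + 0.0988×2.38)/(1.24+0.0988) = 8.531/1.339 = 6.372 mg/L.
Mixed L₀ = (1.24×2.89 + 0.0988×113)/(1.339) = 14.75/1.339 = 11.02 mg/L.
Initial deficit D₀ = C_s − DO₀ = 8.81 − 6.372 = 2.438 mg/L.
D(1.33) = [0.361×11.02/(0.674−0.361)](e^(−0.361×1.33) − e^(−0.674×1.33)) + 2.438 e^(−0.674×1.33)
= 12.71 × (0.6187 − 0.4080) + 2.438 × 0.4080 = 3.671 mg/L.
DO = 8.81 − 3.671 = 5.139 mg/L.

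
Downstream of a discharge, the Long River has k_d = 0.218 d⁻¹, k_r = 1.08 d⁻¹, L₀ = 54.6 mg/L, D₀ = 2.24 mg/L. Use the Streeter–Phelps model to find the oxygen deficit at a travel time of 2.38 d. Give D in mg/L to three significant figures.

D ≈ 7.33 mg/L

k_d L₀/(k_r−k_d) = 0.218×54.6/(1.08−0.218) = 11.90/0.8620 = 13.81 mg/L.
e^(−k_d t) = e^(−0.218×2.380) = 0.5952; e^(−k_r t) = e^(−1.08×2.380) = 0.07650.
D = 13.81 × (0.5952 − 0.07650) + 2.24 × 0.07650 = 7.162 + 0.1714 = 7.334 mg/L.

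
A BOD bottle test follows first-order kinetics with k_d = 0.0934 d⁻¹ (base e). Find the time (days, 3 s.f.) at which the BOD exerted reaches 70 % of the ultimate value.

t ≈ 12.9 d

y/L₀ = 1 − e^(−k_d t) = 0.70 ⇒ e^(−k_d t) = 0.300
t = −ln(0.300) / 0.0934 = 1.204 / 0.0934 = 12.89 d.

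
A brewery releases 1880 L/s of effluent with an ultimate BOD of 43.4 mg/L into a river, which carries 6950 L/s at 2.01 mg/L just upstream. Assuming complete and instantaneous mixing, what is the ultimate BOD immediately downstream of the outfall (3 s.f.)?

10.8 mg/L

Flow-weighted mixing: C = (Q_r C_r + Q_w C_w)/(Q_r + Q_w)
= (6950×2.01 + 1880×43.4)/(6950 + 1880) = 95560/8830 = 10.82 mg/L.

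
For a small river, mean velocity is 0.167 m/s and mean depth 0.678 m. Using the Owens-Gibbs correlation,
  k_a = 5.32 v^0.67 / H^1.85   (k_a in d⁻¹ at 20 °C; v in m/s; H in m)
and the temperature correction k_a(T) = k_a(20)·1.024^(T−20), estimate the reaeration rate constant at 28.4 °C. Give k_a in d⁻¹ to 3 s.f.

k_a(20) = 5.32 × 0.167^0.67 / 0.678^1.85 = 5.32 × 0.3015 / 0.4873 = 3.291 d⁻¹.
k_a(28.4) = 3.291 × 1.024^(28.4−20) = 3.291 × 1.220 = 4.017 d⁻¹.

k_a ≈ 4.02 d⁻¹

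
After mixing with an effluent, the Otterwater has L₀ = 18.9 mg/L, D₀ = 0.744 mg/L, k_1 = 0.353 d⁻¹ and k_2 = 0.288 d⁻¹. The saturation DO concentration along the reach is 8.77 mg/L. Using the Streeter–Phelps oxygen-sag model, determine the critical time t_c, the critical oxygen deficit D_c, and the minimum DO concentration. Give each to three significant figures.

t_c ≈ 3.02 d; D_c ≈ 7.98 mg/L; min DO ≈ 0.792 mg/L

At the critical point dD/dt = 0, so k_1 L₀ e^(−k_1 t) = k_2 D. Substituting D(t) from the Streeter–Phelps equation and solving for t gives
t_c = ln[(k_2/k_1)(1 − D₀(k_2−k_1)/(k_1 L₀))] / (k_2−k_1).
Here k_2−k_1 = -0.06500 d⁻¹ and 1 − D₀(k_2−k_1)/(k_1 L₀) = 1 − 0.744×-0.06500/(0.353×18.9) = 1.007, so
t_c = ln(0.8159 × 1.007) / -0.06500 = -0.1963 / -0.06500 = 3.020 d.
D_c = (k_1/k_2) L₀ e^(−k_1 t_c) = (0.353/0.288) × 18.9 × e^(−0.353×3.020) = 1.226 × 18.9 × 0.3444 = 7.978 mg/L.
Minimum DO = C_s − D_c = 8.77 − 7.978 = 0.7920 mg/L.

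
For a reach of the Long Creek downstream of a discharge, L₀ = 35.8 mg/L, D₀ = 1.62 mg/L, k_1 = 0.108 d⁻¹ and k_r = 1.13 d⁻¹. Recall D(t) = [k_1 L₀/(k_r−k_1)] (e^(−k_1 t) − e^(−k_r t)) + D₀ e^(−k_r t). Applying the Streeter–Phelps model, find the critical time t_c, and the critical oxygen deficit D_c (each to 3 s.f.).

t_c ≈ 1.75 d; D_c ≈ 2.83 mg/L

At the critical point dD/dt = 0, so k_1 L₀ e^(−k_1 t) = k_r D. Substituting D(t) from the Streeter–Phelps equation and solving for t gives
t_c = ln[(k_r/k_1)(1 − D₀(k_r−k_1)/(k_1 L₀))] / (k_r−k_1).
Here k_r−k_1 = 1.022 d⁻¹ and 1 − D₀(k_r−k_1)/(k_1 L₀) = 1 − 1.62×1.022/(0.108×35.8) = 0.5718, so
t_c = ln(10.46 × 0.5718) / 1.022 = 1.789 / 1.022 = 1.750 d.
L(t_c) = L₀ e^(−k_1 t_c) = 35.8 × 0.8278 = 29.63 mg/L, and at the critical point k_r D_c = k_1 L, so D_c = (0.108/1.13) × 29.63 = 2.832 mg/L.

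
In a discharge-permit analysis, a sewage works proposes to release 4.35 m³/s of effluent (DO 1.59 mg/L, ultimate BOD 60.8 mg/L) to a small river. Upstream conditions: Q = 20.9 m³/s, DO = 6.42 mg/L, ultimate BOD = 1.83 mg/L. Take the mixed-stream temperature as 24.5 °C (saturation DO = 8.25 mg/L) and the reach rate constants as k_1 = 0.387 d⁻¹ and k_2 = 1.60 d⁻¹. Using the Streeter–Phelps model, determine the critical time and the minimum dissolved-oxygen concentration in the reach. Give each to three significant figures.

Mixed DO = (20.9×6.42 + 4.35×1.59)/(20.9+4.35) = 141.1/25.25 = 5.588 mg/L.
Mixed L₀ = (20.9×1.83 + 4.35×60.8)/(25.25) = 302.7/25.25 = 11.99 mg/L.
Initial deficit D₀ = C_s − DO₀ = 8.25 − 5.588 = 2.662 mg/L.
t_c = (1/1.213) ln[(1.60/0.387)(1 − 2.662×1.213/(0.387×11.99))] = 0.8244 × ln(1.257) = 0.1886 d.
D_c = (0.387/1.60) × 11.99 × e^(−0.387×0.1886) = 0.2419 × 11.99 × 0.9296 = 2.696 mg/L.
Minimum DO = 8.25 − 2.696 = 5.554 mg/L.

t_c ≈ 0.189 d; minimum DO ≈ 5.55 mg/L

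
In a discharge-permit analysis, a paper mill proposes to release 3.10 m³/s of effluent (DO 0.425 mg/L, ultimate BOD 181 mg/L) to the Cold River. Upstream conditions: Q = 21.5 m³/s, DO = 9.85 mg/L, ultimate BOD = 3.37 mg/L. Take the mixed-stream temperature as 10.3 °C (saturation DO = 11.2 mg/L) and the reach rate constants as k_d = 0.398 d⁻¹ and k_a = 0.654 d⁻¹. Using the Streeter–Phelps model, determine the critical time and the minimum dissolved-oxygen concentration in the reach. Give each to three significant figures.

Mixed DO = (21.5×9.85 + 3.10×0.425)/(21.5+3.10) = 213.1/24.60 = 8.662 mg/L.
Mixed L₀ = (21.5×3.37 + 3.10×181)/(24.60) = 633.6/24.60 = 25.75 mg/L.
Initial deficit D₀ = C_s − DO₀ = 11.2 − 8.662 = 2.538 mg/L.
t_c = (1/0.2560) ln[(0.654/0.398)(1 − 2.538×0.2560/(0.398×25.75))] = 3.906 × ln(1.539) = 1.684 d.
D_c = (0.398/0.654) × 25.75 × e^(−0.398×1.684) = 0.6086 × 25.75 × 0.5115 = 8.017 mg/L.
Minimum DO = 11.2 − 8.017 = 3.183 mg/L.

t_c ≈ 1.68 d; minimum DO ≈ 3.18 mg/L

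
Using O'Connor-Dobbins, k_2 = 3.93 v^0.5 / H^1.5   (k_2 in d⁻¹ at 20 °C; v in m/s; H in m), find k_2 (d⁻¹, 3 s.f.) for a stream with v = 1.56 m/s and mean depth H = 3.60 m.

k_2 = 3.93 × 1.56^0.5 / 3.60^1.5 = 3.93 × 1.249 / 6.831 = 0.7186 d⁻¹.

k_2 ≈ 0.719 d⁻¹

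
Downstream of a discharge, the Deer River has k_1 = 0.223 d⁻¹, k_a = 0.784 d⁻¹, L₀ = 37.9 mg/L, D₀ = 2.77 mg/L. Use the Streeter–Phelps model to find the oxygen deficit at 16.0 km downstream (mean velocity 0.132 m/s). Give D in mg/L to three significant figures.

Travel time t = x/v = 16.0 km / (0.132 m/s) = 16000 m / 0.132 m/s = 121200 s = 1.403 d.
k_1 L₀/(k_a−k_1) = 0.223×37.9/(0.784−0.223) = 8.452/0.5610 = 15.07 mg/L.
e^(−k_1 t) = e^(−0.223×1.403) = 0.7314; e^(−k_a t) = e^(−0.784×1.403) = 0.3329.
D = 15.07 × (0.7314 − 0.3329) + 2.77 × 0.3329 = 6.003 + 0.9222 = 6.925 mg/L.

D ≈ 6.92 mg/L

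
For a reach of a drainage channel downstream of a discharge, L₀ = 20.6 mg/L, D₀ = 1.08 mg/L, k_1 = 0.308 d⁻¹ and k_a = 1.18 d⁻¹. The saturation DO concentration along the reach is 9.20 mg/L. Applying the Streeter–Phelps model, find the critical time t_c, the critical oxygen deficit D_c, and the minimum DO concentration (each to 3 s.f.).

t_c ≈ 1.36 d; D_c ≈ 3.54 mg/L; min DO ≈ 5.66 mg/L

With k_a/k_1 = 3.831 and 1 − D₀(k_a−k_1)/(k_1 L₀) = 0.8516,
t_c = ln(3.831 × 0.8516) / (1.18 − 0.308) = ln(3.263) / 0.8720 = 1.182/0.8720 = 1.356 d.
D_c = (k_1/k_a) L₀ e^(−k_1 t_c) = (0.308/1.18) × 20.6 × e^(−0.308×1.356) = 0.2610 × 20.6 × 0.6586 = 3.541 mg/L.
Minimum DO = C_s − D_c = 9.20 − 3.541 = 5.659 mg/L.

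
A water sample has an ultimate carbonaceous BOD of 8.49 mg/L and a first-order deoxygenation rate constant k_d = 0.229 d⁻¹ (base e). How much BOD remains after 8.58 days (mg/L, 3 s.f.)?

L ≈ 1.19 mg/L

L_t = L₀ e^(−k_d t) = 8.49 × e^(−0.229×8.58) = 8.49 × 0.1402 = 1.190 mg/L.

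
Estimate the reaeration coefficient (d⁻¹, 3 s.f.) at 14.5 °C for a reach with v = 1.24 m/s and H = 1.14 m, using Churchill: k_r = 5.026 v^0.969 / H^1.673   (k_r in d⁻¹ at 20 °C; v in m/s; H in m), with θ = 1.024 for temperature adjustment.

k_r(20) = 5.026 × 1.24^0.969 / 1.14^1.673 = 5.026 × 1.232 / 1.245 = 4.972 d⁻¹.
k_r(14.5) = 4.972 × 1.024^(14.5−20) = 4.972 × 0.8777 = 4.364 d⁻¹.

k_r ≈ 4.36 d⁻¹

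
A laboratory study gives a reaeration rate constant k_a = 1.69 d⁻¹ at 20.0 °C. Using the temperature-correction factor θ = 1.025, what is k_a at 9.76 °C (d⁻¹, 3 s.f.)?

k_a(T₂) = k_a(T₁) · θ^(T₂−T₁) = 1.69 × 1.025^(9.76−20.0)
= 1.69 × 1.025^-10.2 = 1.69 × 0.7766 = 1.312 d⁻¹.

k_a ≈ 1.31 d⁻¹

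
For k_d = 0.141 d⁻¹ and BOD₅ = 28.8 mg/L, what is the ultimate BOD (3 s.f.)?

L₀ ≈ 56.9 mg/L

BOD₅ = L₀(1 − e^(−5k_d)) ⇒ L₀ = BOD₅ / (1 − e^(−5×0.141))
= 28.8 / (1 − 0.4941) = 28.8 / 0.5059 = 56.93 mg/L.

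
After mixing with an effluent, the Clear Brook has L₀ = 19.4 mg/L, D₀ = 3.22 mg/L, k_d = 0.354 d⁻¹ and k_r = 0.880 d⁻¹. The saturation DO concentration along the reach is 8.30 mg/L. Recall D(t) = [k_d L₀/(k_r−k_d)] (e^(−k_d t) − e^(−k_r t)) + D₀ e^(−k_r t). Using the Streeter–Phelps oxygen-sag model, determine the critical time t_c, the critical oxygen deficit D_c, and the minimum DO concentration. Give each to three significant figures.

t_c = [1/(k_r−k_d)] ln[(k_r/k_d)(1 − D₀(k_r−k_d)/(k_d L₀))]
= [1/(0.880−0.354)] ln[(0.880/0.354)(1 − 3.22×0.5260/(0.354×19.4))]
= (1/0.5260) ln[2.486 × 0.7534] = 1.901 × ln(1.873) = 1.901 × 0.6274 = 1.193 d.
D_c = (k_d/k_r) L₀ e^(−k_d t_c) = (0.354/0.880) × 19.4 × e^(−0.354×1.193) = 0.4023 × 19.4 × 0.6556 = 5.116 mg/L.
Minimum DO = C_s − D_c = 8.30 − 5.116 = 3.184 mg/L.

t_c ≈ 1.19 d; D_c ≈ 5.12 mg/L; min DO ≈ 3.18 mg/L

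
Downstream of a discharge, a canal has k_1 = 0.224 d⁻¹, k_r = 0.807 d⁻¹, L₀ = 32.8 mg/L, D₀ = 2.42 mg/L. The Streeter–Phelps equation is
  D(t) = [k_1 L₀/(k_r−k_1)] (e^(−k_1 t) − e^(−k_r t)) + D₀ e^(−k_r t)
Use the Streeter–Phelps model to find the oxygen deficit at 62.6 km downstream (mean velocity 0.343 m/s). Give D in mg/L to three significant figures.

Travel time t = x/v = 62.6 km / (0.343 m/s) = 62600 m / 0.343 m/s = 182500 s = 2.112 d.
k_1 L₀/(k_r−k_1) = 0.224×32.8/(0.807−0.224) = 7.347/0.5830 = 12.60 mg/L.
e^(−k_1 t) = e^(−0.224×2.112) = 0.6230; e^(−k_r t) = e^(−0.807×2.112) = 0.1818.
D = 12.60 × (0.6230 − 0.1818) + 2.42 × 0.1818 = 5.560 + 0.4400 = 6.000 mg/L.

D ≈ 6.00 mg/L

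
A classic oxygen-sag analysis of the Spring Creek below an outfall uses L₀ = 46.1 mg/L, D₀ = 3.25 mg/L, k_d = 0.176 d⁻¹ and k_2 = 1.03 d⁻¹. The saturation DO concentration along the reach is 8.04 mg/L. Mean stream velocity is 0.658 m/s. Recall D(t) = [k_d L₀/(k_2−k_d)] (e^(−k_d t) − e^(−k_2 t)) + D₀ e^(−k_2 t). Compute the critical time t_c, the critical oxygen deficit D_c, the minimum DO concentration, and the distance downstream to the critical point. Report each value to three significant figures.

t_c ≈ 1.58 d; D_c ≈ 5.97 mg/L; min DO ≈ 2.07 mg/L; x_c ≈ 89.7 km

With k_2/k_d = 5.852 and 1 − D₀(k_2−k_d)/(k_d L₀) = 0.6579,
t_c = ln(5.852 × 0.6579) / (1.03 − 0.176) = ln(3.850) / 0.8540 = 1.348/0.8540 = 1.579 d.
L(t_c) = L₀ e^(−k_d t_c) = 46.1 × 0.7574 = 34.92 mg/L, and at the critical point k_2 D_c = k_d L, so D_c = (0.176/1.03) × 34.92 = 5.966 mg/L.
Minimum DO = C_s − D_c = 8.04 − 5.966 = 2.074 mg/L.
x_c = v t_c = 0.658 m/s × 1.579 d × 86400 s/d = 89750 m ≈ 89.7 km.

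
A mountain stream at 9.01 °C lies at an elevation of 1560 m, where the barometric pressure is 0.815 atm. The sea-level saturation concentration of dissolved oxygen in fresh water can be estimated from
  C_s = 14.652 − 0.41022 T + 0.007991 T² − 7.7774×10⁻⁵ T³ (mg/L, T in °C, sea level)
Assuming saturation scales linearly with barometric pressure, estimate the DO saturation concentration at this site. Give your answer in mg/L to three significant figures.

At sea level: C_s = 14.652 − 0.41022×9.01 + 0.007991×9.01² − 7.7774×10⁻⁵×9.01³ = 11.55 mg/L.
Pressure correction: C_s' = 11.55 × 0.815 = 9.411 mg/L.

C_s ≈ 9.41 mg/L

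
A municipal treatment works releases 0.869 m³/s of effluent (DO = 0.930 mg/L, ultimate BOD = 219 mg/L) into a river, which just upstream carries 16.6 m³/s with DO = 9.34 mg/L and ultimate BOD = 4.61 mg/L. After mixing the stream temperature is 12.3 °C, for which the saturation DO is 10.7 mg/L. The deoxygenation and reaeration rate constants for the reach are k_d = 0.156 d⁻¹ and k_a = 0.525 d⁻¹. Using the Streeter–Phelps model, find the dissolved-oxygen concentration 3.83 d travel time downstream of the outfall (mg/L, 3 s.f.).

DO ≈ 7.77 mg/L

Mixed DO = (16.6×9.34 + 0.869×0.930)/(16.6+0.869) = 155.9/17.47 = 8.922 mg/L.
Mixed L₀ = (16.6×4.61 + 0.869×219)/(17.47) = 266.8/17.47 = 15.27 mg/L.
Initial deficit D₀ = C_s − DO₀ = 10.7 − 8.922 = 1.778 mg/L.
D(3.83) = [0.156×15.27/(0.525−0.156)](e^(−0.156×3.83) − e^(−0.525×3.83)) + 1.778 e^(−0.525×3.83)
= 6.458 × (0.5502 − 0.1339) + 1.778 × 0.1339 = 2.926 mg/L.
DO = 10.7 − 2.926 = 7.774 mg/L.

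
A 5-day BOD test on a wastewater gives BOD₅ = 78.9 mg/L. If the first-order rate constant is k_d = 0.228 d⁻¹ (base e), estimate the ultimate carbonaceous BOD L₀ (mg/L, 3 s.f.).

BOD₅ = L₀(1 − e^(−5k_d)) ⇒ L₀ = BOD₅ / (1 − e^(−5×0.228))
= 78.9 / (1 − 0.3198) = 78.9 / 0.6802 = 116.0 mg/L.

L₀ ≈ 116 mg/L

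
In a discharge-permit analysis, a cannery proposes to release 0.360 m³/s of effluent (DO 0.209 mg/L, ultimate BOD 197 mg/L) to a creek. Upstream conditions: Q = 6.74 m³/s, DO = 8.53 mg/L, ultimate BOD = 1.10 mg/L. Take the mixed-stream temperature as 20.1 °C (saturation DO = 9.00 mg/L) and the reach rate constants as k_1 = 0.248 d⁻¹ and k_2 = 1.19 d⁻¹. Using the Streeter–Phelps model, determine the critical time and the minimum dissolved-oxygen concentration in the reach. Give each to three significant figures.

Mixed DO = (6.74×8.53 + 0.360×0.209)/(6.74+0.360) = 57.57/7.100 = 8.108 mg/L.
Mixed L₀ = (6.74×1.10 + 0.360×197)/(7.100) = 78.33/7.100 = 11.03 mg/L.
Initial deficit D₀ = C_s − DO₀ = 9.00 − 8.108 = 0.8919 mg/L.
t_c = (1/0.9420) ln[(1.19/0.248)(1 − 0.8919×0.9420/(0.248×11.03))] = 1.062 × ln(3.325) = 1.275 d.
D_c = (0.248/1.19) × 11.03 × e^(−0.248×1.275) = 0.2084 × 11.03 × 0.7288 = 1.676 mg/L.
Minimum DO = 9.00 − 1.676 = 7.324 mg/L.

t_c ≈ 1.28 d; minimum DO ≈ 7.32 mg/L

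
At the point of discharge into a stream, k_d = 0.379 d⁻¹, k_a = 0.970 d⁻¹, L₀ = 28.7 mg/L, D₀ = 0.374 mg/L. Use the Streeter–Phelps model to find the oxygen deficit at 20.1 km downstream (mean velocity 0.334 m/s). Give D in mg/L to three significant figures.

D ≈ 4.96 mg/L

Travel time t = x/v = 20.1 km / (0.334 m/s) = 20100 m / 0.334 m/s = 60180 s = 0.6965 d.
k_d L₀/(k_a−k_d) = 0.379×28.7/(0.970−0.379) = 10.88/0.5910 = 18.40 mg/L.
e^(−k_d t) = e^(−0.379×0.6965) = 0.7680; e^(−k_a t) = e^(−0.970×0.6965) = 0.5088.
D = 18.40 × (0.7680 − 0.5088) + 0.374 × 0.5088 = 4.770 + 0.1903 = 4.960 mg/L.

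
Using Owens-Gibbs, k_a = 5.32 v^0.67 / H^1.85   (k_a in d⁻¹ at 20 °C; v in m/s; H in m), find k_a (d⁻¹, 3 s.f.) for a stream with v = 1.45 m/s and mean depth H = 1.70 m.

k_a ≈ 2.56 d⁻¹

k_a = 5.32 × 1.45^0.67 / 1.70^1.85 = 5.32 × 1.283 / 2.669 = 2.557 d⁻¹.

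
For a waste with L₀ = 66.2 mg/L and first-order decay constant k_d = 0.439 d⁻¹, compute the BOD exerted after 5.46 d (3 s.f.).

y ≈ 60.2 mg/L

y_t = L₀(1 − e^(−k_d t)) = 66.2 × (1 − e^(−0.439×5.46))
= 66.2 × (1 − 0.09100) = 66.2 × 0.9090 = 60.18 mg/L.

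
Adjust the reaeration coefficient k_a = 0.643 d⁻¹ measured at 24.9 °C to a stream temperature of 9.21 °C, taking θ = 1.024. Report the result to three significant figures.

k_a ≈ 0.443 d⁻¹

k_a(T₂) = k_a(T₁) · θ^(T₂−T₁) = 0.643 × 1.024^(9.21−24.9)
= 0.643 × 1.024^-15.7 = 0.643 × 0.6893 = 0.4432 d⁻¹.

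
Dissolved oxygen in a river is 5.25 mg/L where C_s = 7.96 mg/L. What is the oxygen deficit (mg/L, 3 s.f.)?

D ≈ 2.71 mg/L

D = C_s − C = 7.96 − 5.25 = 2.71 mg/L.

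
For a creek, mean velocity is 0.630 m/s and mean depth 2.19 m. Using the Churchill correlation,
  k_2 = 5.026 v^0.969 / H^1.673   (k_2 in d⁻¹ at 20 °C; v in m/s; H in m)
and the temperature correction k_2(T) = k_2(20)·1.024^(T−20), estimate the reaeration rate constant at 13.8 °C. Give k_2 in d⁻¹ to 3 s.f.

k_2(20) = 5.026 × 0.630^0.969 / 2.19^1.673 = 5.026 × 0.6391 / 3.712 = 0.8654 d⁻¹.
k_2(13.8) = 0.8654 × 1.024^(13.8−20) = 0.8654 × 0.8633 = 0.7471 d⁻¹.

k_2 ≈ 0.747 d⁻¹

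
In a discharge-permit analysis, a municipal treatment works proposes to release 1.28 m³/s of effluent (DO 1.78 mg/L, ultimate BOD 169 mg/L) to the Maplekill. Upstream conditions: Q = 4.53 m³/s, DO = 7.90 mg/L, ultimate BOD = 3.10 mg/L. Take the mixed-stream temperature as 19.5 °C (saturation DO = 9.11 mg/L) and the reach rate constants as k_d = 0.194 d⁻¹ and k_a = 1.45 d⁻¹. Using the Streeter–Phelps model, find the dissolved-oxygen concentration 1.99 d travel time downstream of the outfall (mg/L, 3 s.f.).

Mixed DO = (4.53×7.90 + 1.28×1.78)/(4.53+1.28) = 38.07/5.810 = 6.552 mg/L.
Mixed L₀ = (4.53×3.10 + 1.28×169)/(5.810) = 230.4/5.810 = 39.65 mg/L.
Initial deficit D₀ = C_s − DO₀ = 9.11 − 6.552 = 2.558 mg/L.
D(1.99) = [0.194×39.65/(1.45−0.194)](e^(−0.194×1.99) − e^(−1.45×1.99)) + 2.558 e^(−1.45×1.99)
= 6.124 × (0.6797 − 0.05583) + 2.558 × 0.05583 = 3.964 mg/L.
DO = 9.11 − 3.964 = 5.146 mg/L.

DO ≈ 5.15 mg/L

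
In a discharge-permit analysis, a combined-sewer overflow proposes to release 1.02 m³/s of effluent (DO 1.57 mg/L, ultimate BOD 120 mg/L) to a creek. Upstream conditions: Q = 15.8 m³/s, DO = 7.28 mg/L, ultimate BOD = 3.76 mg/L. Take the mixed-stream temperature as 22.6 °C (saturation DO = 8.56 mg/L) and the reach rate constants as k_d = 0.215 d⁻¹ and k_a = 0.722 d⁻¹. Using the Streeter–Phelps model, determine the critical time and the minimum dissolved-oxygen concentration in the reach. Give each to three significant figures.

t_c ≈ 1.53 d; minimum DO ≈ 6.24 mg/L

Mixed DO = (15.8×7.28 + 1.02×1.57)/(15.8+1.02) = 116.6/16.82 = 6.934 mg/L.
Mixed L₀ = (15.8×3.76 + 1.02×120)/(16.82) = 181.8/16.82 = 10.81 mg/L.
Initial deficit D₀ = C_s − DO₀ = 8.56 − 6.934 = 1.626 mg/L.
t_c = (1/0.5070) ln[(0.722/0.215)(1 − 1.626×0.5070/(0.215×10.81))] = 1.972 × ln(2.167) = 1.525 d.
D_c = (0.215/0.722) × 10.81 × e^(−0.215×1.525) = 0.2978 × 10.81 × 0.7204 = 2.319 mg/L.
Minimum DO = 8.56 − 2.319 = 6.241 mg/L.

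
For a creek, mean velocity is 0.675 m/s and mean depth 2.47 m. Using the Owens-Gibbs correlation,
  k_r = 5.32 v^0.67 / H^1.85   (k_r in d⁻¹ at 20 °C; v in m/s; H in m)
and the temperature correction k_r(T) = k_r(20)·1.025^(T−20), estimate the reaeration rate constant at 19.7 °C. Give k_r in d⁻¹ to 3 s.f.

k_r ≈ 0.762 d⁻¹

k_r(20) = 5.32 × 0.675^0.67 / 2.47^1.85 = 5.32 × 0.7685 / 5.327 = 0.7675 d⁻¹.
k_r(19.7) = 0.7675 × 1.025^(19.7−20) = 0.7675 × 0.9926 = 0.7618 d⁻¹.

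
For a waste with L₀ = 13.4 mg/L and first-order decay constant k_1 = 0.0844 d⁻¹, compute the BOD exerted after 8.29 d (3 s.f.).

y ≈ 6.74 mg/L

y_t = L₀(1 − e^(−k_1 t)) = 13.4 × (1 − e^(−0.0844×8.29))
= 13.4 × (1 − 0.4967) = 13.4 × 0.5033 = 6.744 mg/L.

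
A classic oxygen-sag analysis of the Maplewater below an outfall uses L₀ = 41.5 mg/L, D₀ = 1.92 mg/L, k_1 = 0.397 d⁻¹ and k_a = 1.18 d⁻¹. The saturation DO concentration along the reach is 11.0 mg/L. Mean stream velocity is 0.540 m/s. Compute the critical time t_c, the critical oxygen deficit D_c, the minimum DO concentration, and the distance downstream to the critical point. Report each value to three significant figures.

t_c ≈ 1.27 d; D_c ≈ 8.44 mg/L; min DO ≈ 2.56 mg/L; x_c ≈ 59.2 km

t_c = [1/(k_a−k_1)] ln[(k_a/k_1)(1 − D₀(k_a−k_1)/(k_1 L₀))]
= [1/(1.18−0.397)] ln[(1.18/0.397)(1 − 1.92×0.7830/(0.397×41.5))]
= (1/0.7830) ln[2.972 × 0.9088] = 1.277 × ln(2.701) = 1.277 × 0.9937 = 1.269 d.
L(t_c) = L₀ e^(−k_1 t_c) = 41.5 × 0.6042 = 25.08 mg/L, and at the critical point k_a D_c = k_1 L, so D_c = (0.397/1.18) × 25.08 = 8.436 mg/L.
Minimum DO = C_s − D_c = 11.0 − 8.436 = 2.564 mg/L.
x_c = v t_c = 0.540 m/s × 1.269 d × 86400 s/d = 59210 m ≈ 59.2 km.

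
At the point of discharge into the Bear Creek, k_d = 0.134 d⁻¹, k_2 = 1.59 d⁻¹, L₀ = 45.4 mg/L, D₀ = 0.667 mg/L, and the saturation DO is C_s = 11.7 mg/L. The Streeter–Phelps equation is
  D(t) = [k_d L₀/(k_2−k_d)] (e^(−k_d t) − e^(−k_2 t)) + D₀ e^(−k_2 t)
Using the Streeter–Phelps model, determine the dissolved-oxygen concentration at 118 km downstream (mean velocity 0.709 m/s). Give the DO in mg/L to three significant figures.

DO ≈ 8.64 mg/L

Travel time t = x/v = 118 km / (0.709 m/s) = 118000 m / 0.709 m/s = 166400 s = 1.926 d.
k_d L₀/(k_2−k_d) = 0.134×45.4/(1.59−0.134) = 6.084/1.456 = 4.178 mg/L.
e^(−k_d t) = e^(−0.134×1.926) = 0.7725; e^(−k_2 t) = e^(−1.59×1.926) = 0.04676.
D = 4.178 × (0.7725 − 0.04676) + 0.667 × 0.04676 = 3.032 + 0.03119 = 3.064 mg/L.
DO = C_s − D = 11.7 − 3.064 = 8.636 mg/L.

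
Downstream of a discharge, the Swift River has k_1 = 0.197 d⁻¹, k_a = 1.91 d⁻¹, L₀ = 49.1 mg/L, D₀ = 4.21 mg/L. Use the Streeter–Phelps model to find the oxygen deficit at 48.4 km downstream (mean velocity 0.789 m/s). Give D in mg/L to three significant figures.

Travel time t = x/v = 48.4 km / (0.789 m/s) = 48400 m / 0.789 m/s = 61340 s = 0.7100 d.
k_1 L₀/(k_a−k_1) = 0.197×49.1/(1.91−0.197) = 9.673/1.713 = 5.647 mg/L.
e^(−k_1 t) = e^(−0.197×0.7100) = 0.8695; e^(−k_a t) = e^(−1.91×0.7100) = 0.2577.
D = 5.647 × (0.8695 − 0.2577) + 4.21 × 0.2577 = 3.455 + 1.085 = 4.539 mg/L.

D ≈ 4.54 mg/L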